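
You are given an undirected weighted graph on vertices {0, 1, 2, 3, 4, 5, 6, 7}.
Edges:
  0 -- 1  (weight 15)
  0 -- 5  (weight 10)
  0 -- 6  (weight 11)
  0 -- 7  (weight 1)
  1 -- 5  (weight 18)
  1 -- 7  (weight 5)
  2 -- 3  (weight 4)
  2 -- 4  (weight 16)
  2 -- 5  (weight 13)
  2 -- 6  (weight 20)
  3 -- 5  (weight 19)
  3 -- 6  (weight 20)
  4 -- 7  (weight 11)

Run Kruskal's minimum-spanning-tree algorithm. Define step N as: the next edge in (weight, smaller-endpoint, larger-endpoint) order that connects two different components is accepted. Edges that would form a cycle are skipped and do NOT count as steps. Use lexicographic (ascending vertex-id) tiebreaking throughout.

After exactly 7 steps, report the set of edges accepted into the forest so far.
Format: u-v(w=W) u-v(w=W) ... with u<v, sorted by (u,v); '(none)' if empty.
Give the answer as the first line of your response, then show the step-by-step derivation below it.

0-5(w=10) 0-6(w=11) 0-7(w=1) 1-7(w=5) 2-3(w=4) 2-5(w=13) 4-7(w=11)

step 1: add edge 0-7 (w=1); MST = {0-7(w=1)}
step 2: add edge 2-3 (w=4); MST = {0-7(w=1) 2-3(w=4)}
step 3: add edge 1-7 (w=5); MST = {0-7(w=1) 1-7(w=5) 2-3(w=4)}
step 4: add edge 0-5 (w=10); MST = {0-5(w=10) 0-7(w=1) 1-7(w=5) 2-3(w=4)}
step 5: add edge 0-6 (w=11); MST = {0-5(w=10) 0-6(w=11) 0-7(w=1) 1-7(w=5) 2-3(w=4)}
step 6: add edge 4-7 (w=11); MST = {0-5(w=10) 0-6(w=11) 0-7(w=1) 1-7(w=5) 2-3(w=4) 4-7(w=11)}
step 7: add edge 2-5 (w=13); MST = {0-5(w=10) 0-6(w=11) 0-7(w=1) 1-7(w=5) 2-3(w=4) 2-5(w=13) 4-7(w=11)}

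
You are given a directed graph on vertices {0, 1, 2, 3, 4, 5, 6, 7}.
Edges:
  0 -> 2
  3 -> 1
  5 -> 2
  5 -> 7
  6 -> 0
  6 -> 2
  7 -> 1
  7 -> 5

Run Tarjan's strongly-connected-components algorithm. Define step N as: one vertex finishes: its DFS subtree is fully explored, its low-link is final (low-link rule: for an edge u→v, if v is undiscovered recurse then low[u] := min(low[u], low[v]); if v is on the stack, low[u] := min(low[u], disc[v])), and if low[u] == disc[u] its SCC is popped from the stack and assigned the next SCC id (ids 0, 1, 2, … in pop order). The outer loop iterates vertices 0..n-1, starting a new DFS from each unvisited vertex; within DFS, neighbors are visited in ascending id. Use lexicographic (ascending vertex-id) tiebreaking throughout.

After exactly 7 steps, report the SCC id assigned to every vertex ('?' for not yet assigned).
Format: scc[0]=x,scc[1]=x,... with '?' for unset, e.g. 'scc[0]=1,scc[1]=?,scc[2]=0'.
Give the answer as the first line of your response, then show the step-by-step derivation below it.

scc[0]=1,scc[1]=2,scc[2]=0,scc[3]=3,scc[4]=4,scc[5]=5,scc[6]=?,scc[7]=5

step 1: low=(low[0]=0,low[1]=?,low[2]=1,low[3]=?,low[4]=?,low[5]=?,low[6]=?,low[7]=?); scc=(scc[0]=?,scc[1]=?,scc[2]=0,scc[3]=?,scc[4]=?,scc[5]=?,scc[6]=?,scc[7]=?)
step 2: low=(low[0]=0,low[1]=?,low[2]=1,low[3]=?,low[4]=?,low[5]=?,low[6]=?,low[7]=?); scc=(scc[0]=1,scc[1]=?,scc[2]=0,scc[3]=?,scc[4]=?,scc[5]=?,scc[6]=?,scc[7]=?)
step 3: low=(low[0]=0,low[1]=2,low[2]=1,low[3]=?,low[4]=?,low[5]=?,low[6]=?,low[7]=?); scc=(scc[0]=1,scc[1]=2,scc[2]=0,scc[3]=?,scc[4]=?,scc[5]=?,scc[6]=?,scc[7]=?)
step 4: low=(low[0]=0,low[1]=2,low[2]=1,low[3]=3,low[4]=?,low[5]=?,low[6]=?,low[7]=?); scc=(scc[0]=1,scc[1]=2,scc[2]=0,scc[3]=3,scc[4]=?,scc[5]=?,scc[6]=?,scc[7]=?)
step 5: low=(low[0]=0,low[1]=2,low[2]=1,low[3]=3,low[4]=4,low[5]=?,low[6]=?,low[7]=?); scc=(scc[0]=1,scc[1]=2,scc[2]=0,scc[3]=3,scc[4]=4,scc[5]=?,scc[6]=?,scc[7]=?)
step 6: low=(low[0]=0,low[1]=2,low[2]=1,low[3]=3,low[4]=4,low[5]=5,low[6]=?,low[7]=5); scc=(scc[0]=1,scc[1]=2,scc[2]=0,scc[3]=3,scc[4]=4,scc[5]=?,scc[6]=?,scc[7]=?)
step 7: low=(low[0]=0,low[1]=2,low[2]=1,low[3]=3,low[4]=4,low[5]=5,low[6]=?,low[7]=5); scc=(scc[0]=1,scc[1]=2,scc[2]=0,scc[3]=3,scc[4]=4,scc[5]=5,scc[6]=?,scc[7]=5)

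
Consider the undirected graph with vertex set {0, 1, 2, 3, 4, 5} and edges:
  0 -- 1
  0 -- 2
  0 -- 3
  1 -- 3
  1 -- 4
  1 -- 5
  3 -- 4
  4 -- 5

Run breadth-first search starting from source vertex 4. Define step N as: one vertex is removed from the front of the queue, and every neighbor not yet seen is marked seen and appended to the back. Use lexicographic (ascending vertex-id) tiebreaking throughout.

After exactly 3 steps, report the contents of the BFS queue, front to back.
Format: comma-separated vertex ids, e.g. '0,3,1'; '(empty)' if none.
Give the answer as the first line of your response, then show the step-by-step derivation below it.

5,0

step 1: dequeue 4; queue=[1,3,5]; order=4
step 2: dequeue 1; queue=[3,5,0]; order=4,1
step 3: dequeue 3; queue=[5,0]; order=4,1,3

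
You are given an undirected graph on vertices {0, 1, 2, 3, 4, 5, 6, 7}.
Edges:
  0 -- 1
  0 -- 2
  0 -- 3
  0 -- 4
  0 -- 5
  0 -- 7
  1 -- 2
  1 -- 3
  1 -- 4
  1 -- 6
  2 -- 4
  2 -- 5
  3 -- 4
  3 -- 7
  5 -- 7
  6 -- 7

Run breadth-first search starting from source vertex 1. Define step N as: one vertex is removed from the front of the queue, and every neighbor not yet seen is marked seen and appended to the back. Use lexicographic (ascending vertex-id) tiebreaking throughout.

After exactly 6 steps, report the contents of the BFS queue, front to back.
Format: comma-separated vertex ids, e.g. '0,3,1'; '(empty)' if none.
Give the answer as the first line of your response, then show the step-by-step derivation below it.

5,7

step 1: dequeue 1; queue=[0,2,3,4,6]; order=1
step 2: dequeue 0; queue=[2,3,4,6,5,7]; order=1,0
step 3: dequeue 2; queue=[3,4,6,5,7]; order=1,0,2
step 4: dequeue 3; queue=[4,6,5,7]; order=1,0,2,3
step 5: dequeue 4; queue=[6,5,7]; order=1,0,2,3,4
step 6: dequeue 6; queue=[5,7]; order=1,0,2,3,4,6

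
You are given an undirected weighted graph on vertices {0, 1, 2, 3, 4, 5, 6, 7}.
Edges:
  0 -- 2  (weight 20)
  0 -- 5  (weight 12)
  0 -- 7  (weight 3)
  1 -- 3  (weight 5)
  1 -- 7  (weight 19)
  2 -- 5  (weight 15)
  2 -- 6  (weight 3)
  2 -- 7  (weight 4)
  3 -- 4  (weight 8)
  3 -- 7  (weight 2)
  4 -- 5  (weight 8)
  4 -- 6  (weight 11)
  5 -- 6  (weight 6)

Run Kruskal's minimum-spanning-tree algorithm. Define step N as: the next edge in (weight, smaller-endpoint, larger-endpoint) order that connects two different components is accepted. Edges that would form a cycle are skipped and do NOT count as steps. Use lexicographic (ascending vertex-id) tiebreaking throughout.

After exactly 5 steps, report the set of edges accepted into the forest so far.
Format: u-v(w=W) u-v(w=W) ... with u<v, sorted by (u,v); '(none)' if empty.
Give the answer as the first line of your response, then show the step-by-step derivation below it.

0-7(w=3) 1-3(w=5) 2-6(w=3) 2-7(w=4) 3-7(w=2)

step 1: add edge 3-7 (w=2); MST = {3-7(w=2)}
step 2: add edge 0-7 (w=3); MST = {0-7(w=3) 3-7(w=2)}
step 3: add edge 2-6 (w=3); MST = {0-7(w=3) 2-6(w=3) 3-7(w=2)}
step 4: add edge 2-7 (w=4); MST = {0-7(w=3) 2-6(w=3) 2-7(w=4) 3-7(w=2)}
step 5: add edge 1-3 (w=5); MST = {0-7(w=3) 1-3(w=5) 2-6(w=3) 2-7(w=4) 3-7(w=2)}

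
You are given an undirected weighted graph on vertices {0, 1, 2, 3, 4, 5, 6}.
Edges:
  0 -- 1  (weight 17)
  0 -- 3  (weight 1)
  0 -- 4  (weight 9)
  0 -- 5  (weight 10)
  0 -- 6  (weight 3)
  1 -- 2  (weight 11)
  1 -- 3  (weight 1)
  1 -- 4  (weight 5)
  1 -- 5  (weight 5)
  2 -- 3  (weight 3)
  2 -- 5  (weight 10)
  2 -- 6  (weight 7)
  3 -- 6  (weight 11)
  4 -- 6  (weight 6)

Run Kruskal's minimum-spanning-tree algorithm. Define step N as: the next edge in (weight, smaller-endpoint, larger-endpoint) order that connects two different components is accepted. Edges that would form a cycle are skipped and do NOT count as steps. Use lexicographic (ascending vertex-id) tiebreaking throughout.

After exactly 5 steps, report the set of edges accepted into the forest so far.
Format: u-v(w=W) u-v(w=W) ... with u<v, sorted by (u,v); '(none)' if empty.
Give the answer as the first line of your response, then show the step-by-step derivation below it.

0-3(w=1) 0-6(w=3) 1-3(w=1) 1-4(w=5) 2-3(w=3)

step 1: add edge 0-3 (w=1); MST = {0-3(w=1)}
step 2: add edge 1-3 (w=1); MST = {0-3(w=1) 1-3(w=1)}
step 3: add edge 0-6 (w=3); MST = {0-3(w=1) 0-6(w=3) 1-3(w=1)}
step 4: add edge 2-3 (w=3); MST = {0-3(w=1) 0-6(w=3) 1-3(w=1) 2-3(w=3)}
step 5: add edge 1-4 (w=5); MST = {0-3(w=1) 0-6(w=3) 1-3(w=1) 1-4(w=5) 2-3(w=3)}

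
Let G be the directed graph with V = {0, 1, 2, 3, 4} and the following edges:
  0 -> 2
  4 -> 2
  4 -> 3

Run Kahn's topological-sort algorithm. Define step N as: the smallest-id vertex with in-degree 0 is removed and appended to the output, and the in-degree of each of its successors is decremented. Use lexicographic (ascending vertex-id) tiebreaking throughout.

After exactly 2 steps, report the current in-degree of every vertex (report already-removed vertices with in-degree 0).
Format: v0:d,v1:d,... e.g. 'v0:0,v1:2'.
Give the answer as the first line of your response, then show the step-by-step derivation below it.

v0:0,v1:0,v2:1,v3:1,v4:0

step 1: output 0; order=[0]; indeg=(0,0,1,1,0)
step 2: output 1; order=[0,1]; indeg=(0,0,1,1,0)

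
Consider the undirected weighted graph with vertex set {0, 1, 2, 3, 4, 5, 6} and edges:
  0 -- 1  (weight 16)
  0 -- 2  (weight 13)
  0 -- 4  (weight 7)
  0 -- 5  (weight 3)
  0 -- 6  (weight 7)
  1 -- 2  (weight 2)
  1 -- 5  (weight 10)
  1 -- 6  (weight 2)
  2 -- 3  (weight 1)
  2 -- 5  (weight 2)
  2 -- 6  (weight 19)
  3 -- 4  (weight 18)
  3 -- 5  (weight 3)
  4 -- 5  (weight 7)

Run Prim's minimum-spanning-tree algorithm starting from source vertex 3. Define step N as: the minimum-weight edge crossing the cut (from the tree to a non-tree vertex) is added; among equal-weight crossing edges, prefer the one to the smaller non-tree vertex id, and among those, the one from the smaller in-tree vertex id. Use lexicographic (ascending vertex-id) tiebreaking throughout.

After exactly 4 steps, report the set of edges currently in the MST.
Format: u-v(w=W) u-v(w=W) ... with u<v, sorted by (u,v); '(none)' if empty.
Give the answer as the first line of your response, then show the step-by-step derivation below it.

1-2(w=2) 1-6(w=2) 2-3(w=1) 2-5(w=2)

step 1: add edge 2-3 (w=1); MST = {2-3(w=1)}
step 2: add edge 1-2 (w=2); MST = {1-2(w=2) 2-3(w=1)}
step 3: add edge 2-5 (w=2); MST = {1-2(w=2) 2-3(w=1) 2-5(w=2)}
step 4: add edge 1-6 (w=2); MST = {1-2(w=2) 1-6(w=2) 2-3(w=1) 2-5(w=2)}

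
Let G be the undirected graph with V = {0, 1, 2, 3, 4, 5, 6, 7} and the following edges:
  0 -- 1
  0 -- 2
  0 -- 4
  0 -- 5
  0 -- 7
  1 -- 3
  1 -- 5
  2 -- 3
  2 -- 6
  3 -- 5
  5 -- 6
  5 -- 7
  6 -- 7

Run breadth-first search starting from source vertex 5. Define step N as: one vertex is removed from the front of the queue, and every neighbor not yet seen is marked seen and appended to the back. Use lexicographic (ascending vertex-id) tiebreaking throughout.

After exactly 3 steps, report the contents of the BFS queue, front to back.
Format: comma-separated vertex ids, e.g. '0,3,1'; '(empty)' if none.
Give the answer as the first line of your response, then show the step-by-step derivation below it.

3,6,7,2,4

step 1: dequeue 5; queue=[0,1,3,6,7]; order=5
step 2: dequeue 0; queue=[1,3,6,7,2,4]; order=5,0
step 3: dequeue 1; queue=[3,6,7,2,4]; order=5,0,1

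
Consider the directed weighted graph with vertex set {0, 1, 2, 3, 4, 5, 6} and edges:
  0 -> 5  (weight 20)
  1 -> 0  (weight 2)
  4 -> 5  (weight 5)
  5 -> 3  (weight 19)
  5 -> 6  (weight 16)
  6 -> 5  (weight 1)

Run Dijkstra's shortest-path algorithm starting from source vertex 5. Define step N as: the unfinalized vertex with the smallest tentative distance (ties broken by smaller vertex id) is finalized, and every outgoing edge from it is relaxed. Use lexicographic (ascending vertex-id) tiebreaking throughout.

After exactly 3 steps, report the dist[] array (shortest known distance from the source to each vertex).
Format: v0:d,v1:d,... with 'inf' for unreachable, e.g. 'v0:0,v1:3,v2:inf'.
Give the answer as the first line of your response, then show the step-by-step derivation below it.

v0:inf,v1:inf,v2:inf,v3:19,v4:inf,v5:0,v6:16

step 1: dist = v0:inf,v1:inf,v2:inf,v3:19,v4:inf,v5:0,v6:16
step 2: dist = v0:inf,v1:inf,v2:inf,v3:19,v4:inf,v5:0,v6:16
step 3: dist = v0:inf,v1:inf,v2:inf,v3:19,v4:inf,v5:0,v6:16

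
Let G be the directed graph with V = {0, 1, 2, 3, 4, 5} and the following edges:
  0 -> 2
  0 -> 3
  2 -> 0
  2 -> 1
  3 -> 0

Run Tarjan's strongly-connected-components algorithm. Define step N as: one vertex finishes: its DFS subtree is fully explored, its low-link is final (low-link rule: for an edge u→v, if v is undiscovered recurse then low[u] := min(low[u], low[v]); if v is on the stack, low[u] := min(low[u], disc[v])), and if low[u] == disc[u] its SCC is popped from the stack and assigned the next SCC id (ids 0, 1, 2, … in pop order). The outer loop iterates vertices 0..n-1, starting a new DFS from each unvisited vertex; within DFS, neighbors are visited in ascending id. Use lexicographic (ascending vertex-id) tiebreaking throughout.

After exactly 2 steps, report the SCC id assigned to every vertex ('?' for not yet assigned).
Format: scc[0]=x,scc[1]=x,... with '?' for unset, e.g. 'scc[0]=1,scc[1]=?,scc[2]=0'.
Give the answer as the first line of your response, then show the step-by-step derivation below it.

scc[0]=?,scc[1]=0,scc[2]=?,scc[3]=?,scc[4]=?,scc[5]=?

step 1: low=(low[0]=0,low[1]=2,low[2]=0,low[3]=?,low[4]=?,low[5]=?); scc=(scc[0]=?,scc[1]=0,scc[2]=?,scc[3]=?,scc[4]=?,scc[5]=?)
step 2: low=(low[0]=0,low[1]=2,low[2]=0,low[3]=?,low[4]=?,low[5]=?); scc=(scc[0]=?,scc[1]=0,scc[2]=?,scc[3]=?,scc[4]=?,scc[5]=?)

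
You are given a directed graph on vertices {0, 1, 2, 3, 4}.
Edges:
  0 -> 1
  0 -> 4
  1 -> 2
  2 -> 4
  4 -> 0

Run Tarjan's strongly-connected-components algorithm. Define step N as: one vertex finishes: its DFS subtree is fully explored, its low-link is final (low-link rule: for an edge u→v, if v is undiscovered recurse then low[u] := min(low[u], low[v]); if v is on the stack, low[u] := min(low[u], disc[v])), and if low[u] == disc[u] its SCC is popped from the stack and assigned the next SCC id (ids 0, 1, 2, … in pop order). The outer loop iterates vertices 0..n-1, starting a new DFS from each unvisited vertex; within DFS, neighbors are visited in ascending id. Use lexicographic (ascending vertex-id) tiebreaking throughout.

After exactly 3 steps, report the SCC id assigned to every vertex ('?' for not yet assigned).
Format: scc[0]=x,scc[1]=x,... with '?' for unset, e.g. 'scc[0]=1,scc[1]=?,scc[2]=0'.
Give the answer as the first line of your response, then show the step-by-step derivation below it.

scc[0]=?,scc[1]=?,scc[2]=?,scc[3]=?,scc[4]=?

step 1: low=(low[0]=0,low[1]=1,low[2]=2,low[3]=?,low[4]=0); scc=(scc[0]=?,scc[1]=?,scc[2]=?,scc[3]=?,scc[4]=?)
step 2: low=(low[0]=0,low[1]=1,low[2]=0,low[3]=?,low[4]=0); scc=(scc[0]=?,scc[1]=?,scc[2]=?,scc[3]=?,scc[4]=?)
step 3: low=(low[0]=0,low[1]=0,low[2]=0,low[3]=?,low[4]=0); scc=(scc[0]=?,scc[1]=?,scc[2]=?,scc[3]=?,scc[4]=?)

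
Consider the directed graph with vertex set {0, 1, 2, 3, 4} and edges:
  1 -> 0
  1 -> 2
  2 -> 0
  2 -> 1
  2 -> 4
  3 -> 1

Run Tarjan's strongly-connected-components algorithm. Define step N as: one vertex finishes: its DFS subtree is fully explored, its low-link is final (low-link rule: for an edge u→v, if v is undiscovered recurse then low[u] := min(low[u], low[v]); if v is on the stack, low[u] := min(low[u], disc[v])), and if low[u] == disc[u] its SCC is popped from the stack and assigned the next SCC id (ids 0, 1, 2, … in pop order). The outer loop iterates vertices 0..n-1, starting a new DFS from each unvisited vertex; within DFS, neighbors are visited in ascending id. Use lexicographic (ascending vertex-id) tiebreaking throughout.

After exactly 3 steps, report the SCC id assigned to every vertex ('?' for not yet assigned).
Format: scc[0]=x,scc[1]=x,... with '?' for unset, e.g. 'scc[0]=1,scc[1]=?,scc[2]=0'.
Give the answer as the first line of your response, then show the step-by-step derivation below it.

scc[0]=0,scc[1]=?,scc[2]=?,scc[3]=?,scc[4]=1

step 1: low=(low[0]=0,low[1]=?,low[2]=?,low[3]=?,low[4]=?); scc=(scc[0]=0,scc[1]=?,scc[2]=?,scc[3]=?,scc[4]=?)
step 2: low=(low[0]=0,low[1]=1,low[2]=1,low[3]=?,low[4]=3); scc=(scc[0]=0,scc[1]=?,scc[2]=?,scc[3]=?,scc[4]=1)
step 3: low=(low[0]=0,low[1]=1,low[2]=1,low[3]=?,low[4]=3); scc=(scc[0]=0,scc[1]=?,scc[2]=?,scc[3]=?,scc[4]=1)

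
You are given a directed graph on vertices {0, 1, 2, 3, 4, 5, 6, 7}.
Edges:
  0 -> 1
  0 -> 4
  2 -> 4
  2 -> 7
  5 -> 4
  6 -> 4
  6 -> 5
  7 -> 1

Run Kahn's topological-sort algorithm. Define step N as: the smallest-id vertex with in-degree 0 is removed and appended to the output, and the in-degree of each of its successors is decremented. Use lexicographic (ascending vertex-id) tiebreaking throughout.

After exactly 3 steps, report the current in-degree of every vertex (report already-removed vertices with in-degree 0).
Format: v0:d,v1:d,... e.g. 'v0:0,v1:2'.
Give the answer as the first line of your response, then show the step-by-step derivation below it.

v0:0,v1:1,v2:0,v3:0,v4:2,v5:1,v6:0,v7:0

step 1: output 0; order=[0]; indeg=(0,1,0,0,3,1,0,1)
step 2: output 2; order=[0,2]; indeg=(0,1,0,0,2,1,0,0)
step 3: output 3; order=[0,2,3]; indeg=(0,1,0,0,2,1,0,0)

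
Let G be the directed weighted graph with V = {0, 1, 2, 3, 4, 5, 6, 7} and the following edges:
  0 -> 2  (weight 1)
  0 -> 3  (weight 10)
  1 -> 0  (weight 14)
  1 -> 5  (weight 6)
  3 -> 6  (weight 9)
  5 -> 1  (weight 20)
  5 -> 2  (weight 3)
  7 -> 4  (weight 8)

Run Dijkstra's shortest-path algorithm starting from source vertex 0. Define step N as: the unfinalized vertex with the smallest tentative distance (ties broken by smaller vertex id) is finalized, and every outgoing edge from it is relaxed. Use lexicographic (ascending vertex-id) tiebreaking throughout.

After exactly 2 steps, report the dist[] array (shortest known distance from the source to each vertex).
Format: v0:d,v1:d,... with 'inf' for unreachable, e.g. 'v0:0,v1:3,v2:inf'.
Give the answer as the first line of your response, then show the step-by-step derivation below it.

v0:0,v1:inf,v2:1,v3:10,v4:inf,v5:inf,v6:inf,v7:inf

step 1: dist = v0:0,v1:inf,v2:1,v3:10,v4:inf,v5:inf,v6:inf,v7:inf
step 2: dist = v0:0,v1:inf,v2:1,v3:10,v4:inf,v5:inf,v6:inf,v7:inf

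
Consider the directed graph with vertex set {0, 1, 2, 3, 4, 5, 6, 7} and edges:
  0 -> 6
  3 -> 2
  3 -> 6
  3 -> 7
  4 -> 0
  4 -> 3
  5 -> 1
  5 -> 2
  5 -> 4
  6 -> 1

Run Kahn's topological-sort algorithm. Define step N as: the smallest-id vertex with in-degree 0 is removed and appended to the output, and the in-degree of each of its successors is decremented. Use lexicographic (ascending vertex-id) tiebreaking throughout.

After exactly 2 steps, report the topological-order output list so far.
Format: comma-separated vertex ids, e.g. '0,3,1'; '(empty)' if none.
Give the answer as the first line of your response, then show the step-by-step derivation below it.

5,4

step 1: output 5; order=[5]; indeg=(1,1,1,1,0,0,2,1)
step 2: output 4; order=[5,4]; indeg=(0,1,1,0,0,0,2,1)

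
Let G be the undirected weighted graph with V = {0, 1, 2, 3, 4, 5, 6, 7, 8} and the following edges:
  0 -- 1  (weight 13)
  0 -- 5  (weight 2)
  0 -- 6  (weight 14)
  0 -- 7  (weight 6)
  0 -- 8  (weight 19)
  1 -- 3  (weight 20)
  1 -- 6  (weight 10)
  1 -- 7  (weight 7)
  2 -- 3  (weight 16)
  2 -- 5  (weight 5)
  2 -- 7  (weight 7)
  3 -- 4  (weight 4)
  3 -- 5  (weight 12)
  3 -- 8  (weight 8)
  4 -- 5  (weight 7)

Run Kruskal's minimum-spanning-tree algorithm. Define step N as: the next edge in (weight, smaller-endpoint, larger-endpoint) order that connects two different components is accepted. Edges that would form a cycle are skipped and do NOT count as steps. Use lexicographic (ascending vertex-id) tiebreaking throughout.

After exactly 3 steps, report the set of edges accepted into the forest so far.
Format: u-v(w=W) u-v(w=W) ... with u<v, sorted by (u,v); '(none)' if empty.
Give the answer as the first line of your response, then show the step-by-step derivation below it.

0-5(w=2) 2-5(w=5) 3-4(w=4)

step 1: add edge 0-5 (w=2); MST = {0-5(w=2)}
step 2: add edge 3-4 (w=4); MST = {0-5(w=2) 3-4(w=4)}
step 3: add edge 2-5 (w=5); MST = {0-5(w=2) 2-5(w=5) 3-4(w=4)}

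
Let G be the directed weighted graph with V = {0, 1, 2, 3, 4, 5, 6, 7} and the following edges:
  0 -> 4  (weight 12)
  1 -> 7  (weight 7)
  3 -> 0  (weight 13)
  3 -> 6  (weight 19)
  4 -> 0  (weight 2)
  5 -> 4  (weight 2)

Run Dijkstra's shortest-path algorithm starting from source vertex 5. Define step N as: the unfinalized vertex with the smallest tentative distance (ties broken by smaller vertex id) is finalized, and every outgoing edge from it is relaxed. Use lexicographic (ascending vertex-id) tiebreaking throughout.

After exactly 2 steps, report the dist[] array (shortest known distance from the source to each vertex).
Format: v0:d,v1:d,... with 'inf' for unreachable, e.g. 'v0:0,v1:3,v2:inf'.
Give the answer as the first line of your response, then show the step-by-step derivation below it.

v0:4,v1:inf,v2:inf,v3:inf,v4:2,v5:0,v6:inf,v7:inf

step 1: dist = v0:inf,v1:inf,v2:inf,v3:inf,v4:2,v5:0,v6:inf,v7:inf
step 2: dist = v0:4,v1:inf,v2:inf,v3:inf,v4:2,v5:0,v6:inf,v7:inf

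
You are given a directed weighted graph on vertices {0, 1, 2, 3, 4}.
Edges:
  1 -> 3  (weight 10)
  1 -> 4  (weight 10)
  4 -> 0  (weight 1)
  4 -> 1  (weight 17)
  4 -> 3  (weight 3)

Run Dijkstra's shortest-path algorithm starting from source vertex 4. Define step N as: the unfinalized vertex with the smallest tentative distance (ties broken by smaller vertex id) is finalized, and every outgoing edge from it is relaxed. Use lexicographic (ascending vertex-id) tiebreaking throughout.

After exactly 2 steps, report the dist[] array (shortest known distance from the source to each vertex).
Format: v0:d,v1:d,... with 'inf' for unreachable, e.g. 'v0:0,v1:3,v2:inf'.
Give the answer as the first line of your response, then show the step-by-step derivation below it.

v0:1,v1:17,v2:inf,v3:3,v4:0

step 1: dist = v0:1,v1:17,v2:inf,v3:3,v4:0
step 2: dist = v0:1,v1:17,v2:inf,v3:3,v4:0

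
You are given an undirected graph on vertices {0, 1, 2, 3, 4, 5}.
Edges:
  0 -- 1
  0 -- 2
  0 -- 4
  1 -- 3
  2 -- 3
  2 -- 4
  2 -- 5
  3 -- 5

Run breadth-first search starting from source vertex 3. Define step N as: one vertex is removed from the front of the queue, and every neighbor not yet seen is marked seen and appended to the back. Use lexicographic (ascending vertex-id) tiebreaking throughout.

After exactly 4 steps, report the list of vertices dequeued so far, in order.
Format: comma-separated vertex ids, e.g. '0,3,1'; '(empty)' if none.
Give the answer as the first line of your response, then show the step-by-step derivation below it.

3,1,2,5

step 1: dequeue 3; queue=[1,2,5]; order=3
step 2: dequeue 1; queue=[2,5,0]; order=3,1
step 3: dequeue 2; queue=[5,0,4]; order=3,1,2
step 4: dequeue 5; queue=[0,4]; order=3,1,2,5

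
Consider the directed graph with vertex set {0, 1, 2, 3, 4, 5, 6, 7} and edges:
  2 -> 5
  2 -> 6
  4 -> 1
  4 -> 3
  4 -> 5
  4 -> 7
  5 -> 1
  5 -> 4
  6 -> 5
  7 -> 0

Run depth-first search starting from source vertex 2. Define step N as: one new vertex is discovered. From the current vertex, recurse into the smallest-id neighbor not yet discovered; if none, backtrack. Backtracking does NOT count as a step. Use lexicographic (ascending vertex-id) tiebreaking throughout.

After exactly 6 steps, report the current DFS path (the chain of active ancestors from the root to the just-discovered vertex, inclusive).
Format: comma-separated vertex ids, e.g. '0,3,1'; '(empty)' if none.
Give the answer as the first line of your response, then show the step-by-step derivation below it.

2,5,4,7

step 1: discover 2; path=2; order=2
step 2: discover 5; path=2>5; order=2,5
step 3: discover 1; path=2>5>1; order=2,5,1
step 4: discover 4; path=2>5>4; order=2,5,1,4
step 5: discover 3; path=2>5>4>3; order=2,5,1,4,3
step 6: discover 7; path=2>5>4>7; order=2,5,1,4,3,7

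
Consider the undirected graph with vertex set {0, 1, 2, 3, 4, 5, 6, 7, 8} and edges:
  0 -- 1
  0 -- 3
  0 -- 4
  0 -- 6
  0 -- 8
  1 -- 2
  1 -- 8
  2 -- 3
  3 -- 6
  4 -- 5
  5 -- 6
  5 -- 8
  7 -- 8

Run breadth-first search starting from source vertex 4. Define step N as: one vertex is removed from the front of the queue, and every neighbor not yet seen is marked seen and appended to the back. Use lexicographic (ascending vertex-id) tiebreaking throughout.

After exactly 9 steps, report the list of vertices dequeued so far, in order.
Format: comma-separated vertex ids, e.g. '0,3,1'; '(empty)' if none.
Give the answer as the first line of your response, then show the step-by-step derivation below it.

4,0,5,1,3,6,8,2,7

step 1: dequeue 4; queue=[0,5]; order=4
step 2: dequeue 0; queue=[5,1,3,6,8]; order=4,0
step 3: dequeue 5; queue=[1,3,6,8]; order=4,0,5
step 4: dequeue 1; queue=[3,6,8,2]; order=4,0,5,1
step 5: dequeue 3; queue=[6,8,2]; order=4,0,5,1,3
step 6: dequeue 6; queue=[8,2]; order=4,0,5,1,3,6
step 7: dequeue 8; queue=[2,7]; order=4,0,5,1,3,6,8
step 8: dequeue 2; queue=[7]; order=4,0,5,1,3,6,8,2
step 9: dequeue 7; queue=[(empty)]; order=4,0,5,1,3,6,8,2,7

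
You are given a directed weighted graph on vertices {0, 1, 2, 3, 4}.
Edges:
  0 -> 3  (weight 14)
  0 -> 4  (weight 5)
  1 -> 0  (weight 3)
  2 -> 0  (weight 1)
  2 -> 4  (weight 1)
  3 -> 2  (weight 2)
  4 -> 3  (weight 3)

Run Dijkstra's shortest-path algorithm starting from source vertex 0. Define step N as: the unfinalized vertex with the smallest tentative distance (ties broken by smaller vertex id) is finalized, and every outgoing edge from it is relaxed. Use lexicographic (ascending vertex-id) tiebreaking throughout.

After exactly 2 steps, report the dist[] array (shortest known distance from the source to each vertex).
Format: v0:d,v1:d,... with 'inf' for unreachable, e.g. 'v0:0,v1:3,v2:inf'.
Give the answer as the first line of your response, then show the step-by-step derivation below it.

v0:0,v1:inf,v2:inf,v3:8,v4:5

step 1: dist = v0:0,v1:inf,v2:inf,v3:14,v4:5
step 2: dist = v0:0,v1:inf,v2:inf,v3:8,v4:5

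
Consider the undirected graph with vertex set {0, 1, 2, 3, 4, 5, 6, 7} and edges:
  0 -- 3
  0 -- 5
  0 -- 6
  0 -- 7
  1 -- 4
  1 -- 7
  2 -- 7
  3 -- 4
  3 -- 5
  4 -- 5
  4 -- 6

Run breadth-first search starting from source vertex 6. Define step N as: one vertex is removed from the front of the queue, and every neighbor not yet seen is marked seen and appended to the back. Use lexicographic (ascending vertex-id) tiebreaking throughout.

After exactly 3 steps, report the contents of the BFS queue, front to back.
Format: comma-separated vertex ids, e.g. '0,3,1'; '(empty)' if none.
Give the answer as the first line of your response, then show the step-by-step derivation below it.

3,5,7,1

step 1: dequeue 6; queue=[0,4]; order=6
step 2: dequeue 0; queue=[4,3,5,7]; order=6,0
step 3: dequeue 4; queue=[3,5,7,1]; order=6,0,4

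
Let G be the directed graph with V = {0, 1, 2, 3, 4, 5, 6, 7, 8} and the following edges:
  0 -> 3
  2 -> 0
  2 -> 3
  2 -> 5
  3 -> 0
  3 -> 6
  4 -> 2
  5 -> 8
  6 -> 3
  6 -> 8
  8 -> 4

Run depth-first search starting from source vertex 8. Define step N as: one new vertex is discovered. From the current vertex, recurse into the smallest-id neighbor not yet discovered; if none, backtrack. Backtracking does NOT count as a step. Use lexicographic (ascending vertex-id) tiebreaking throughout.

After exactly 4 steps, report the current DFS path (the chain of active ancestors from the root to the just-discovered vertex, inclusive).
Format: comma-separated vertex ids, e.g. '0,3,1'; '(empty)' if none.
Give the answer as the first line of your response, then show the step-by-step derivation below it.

8,4,2,0

step 1: discover 8; path=8; order=8
step 2: discover 4; path=8>4; order=8,4
step 3: discover 2; path=8>4>2; order=8,4,2
step 4: discover 0; path=8>4>2>0; order=8,4,2,0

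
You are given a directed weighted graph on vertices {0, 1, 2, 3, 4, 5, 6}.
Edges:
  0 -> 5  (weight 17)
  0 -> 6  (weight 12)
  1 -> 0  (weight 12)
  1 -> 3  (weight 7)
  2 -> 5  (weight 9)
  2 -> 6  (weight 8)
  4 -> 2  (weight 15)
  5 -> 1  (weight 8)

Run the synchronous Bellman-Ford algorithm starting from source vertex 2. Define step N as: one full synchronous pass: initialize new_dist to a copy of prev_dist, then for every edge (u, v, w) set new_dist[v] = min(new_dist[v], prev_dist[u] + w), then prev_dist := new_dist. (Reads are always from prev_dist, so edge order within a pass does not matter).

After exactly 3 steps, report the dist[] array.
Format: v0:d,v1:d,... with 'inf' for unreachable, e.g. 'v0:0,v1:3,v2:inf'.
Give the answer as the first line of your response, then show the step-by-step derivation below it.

v0:29,v1:17,v2:0,v3:24,v4:inf,v5:9,v6:8

step 1: dist = v0:inf,v1:inf,v2:0,v3:inf,v4:inf,v5:9,v6:8
step 2: dist = v0:inf,v1:17,v2:0,v3:inf,v4:inf,v5:9,v6:8
step 3: dist = v0:29,v1:17,v2:0,v3:24,v4:inf,v5:9,v6:8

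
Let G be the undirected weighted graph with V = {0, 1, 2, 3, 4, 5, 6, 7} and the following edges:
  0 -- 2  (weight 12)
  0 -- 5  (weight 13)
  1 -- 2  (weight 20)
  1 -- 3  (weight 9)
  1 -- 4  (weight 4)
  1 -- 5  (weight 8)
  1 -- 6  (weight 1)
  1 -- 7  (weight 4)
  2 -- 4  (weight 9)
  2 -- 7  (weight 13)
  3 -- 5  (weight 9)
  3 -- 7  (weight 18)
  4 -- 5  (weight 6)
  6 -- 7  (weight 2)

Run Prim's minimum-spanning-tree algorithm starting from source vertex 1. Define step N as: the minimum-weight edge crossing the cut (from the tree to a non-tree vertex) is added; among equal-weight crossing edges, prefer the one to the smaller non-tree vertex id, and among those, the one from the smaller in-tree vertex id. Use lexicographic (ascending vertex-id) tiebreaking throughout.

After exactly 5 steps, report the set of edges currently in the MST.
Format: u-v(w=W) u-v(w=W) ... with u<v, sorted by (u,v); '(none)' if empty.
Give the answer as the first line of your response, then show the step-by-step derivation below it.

1-4(w=4) 1-6(w=1) 2-4(w=9) 4-5(w=6) 6-7(w=2)

step 1: add edge 1-6 (w=1); MST = {1-6(w=1)}
step 2: add edge 6-7 (w=2); MST = {1-6(w=1) 6-7(w=2)}
step 3: add edge 1-4 (w=4); MST = {1-4(w=4) 1-6(w=1) 6-7(w=2)}
step 4: add edge 4-5 (w=6); MST = {1-4(w=4) 1-6(w=1) 4-5(w=6) 6-7(w=2)}
step 5: add edge 2-4 (w=9); MST = {1-4(w=4) 1-6(w=1) 2-4(w=9) 4-5(w=6) 6-7(w=2)}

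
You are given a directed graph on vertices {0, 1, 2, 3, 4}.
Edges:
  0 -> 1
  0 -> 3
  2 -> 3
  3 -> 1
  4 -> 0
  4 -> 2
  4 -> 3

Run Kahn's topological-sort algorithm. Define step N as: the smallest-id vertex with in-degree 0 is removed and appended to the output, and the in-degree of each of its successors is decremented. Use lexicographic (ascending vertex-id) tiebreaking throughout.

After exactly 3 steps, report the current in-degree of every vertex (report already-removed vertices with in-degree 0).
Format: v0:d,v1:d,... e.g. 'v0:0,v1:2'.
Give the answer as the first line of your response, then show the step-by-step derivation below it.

v0:0,v1:1,v2:0,v3:0,v4:0

step 1: output 4; order=[4]; indeg=(0,2,0,2,0)
step 2: output 0; order=[4,0]; indeg=(0,1,0,1,0)
step 3: output 2; order=[4,0,2]; indeg=(0,1,0,0,0)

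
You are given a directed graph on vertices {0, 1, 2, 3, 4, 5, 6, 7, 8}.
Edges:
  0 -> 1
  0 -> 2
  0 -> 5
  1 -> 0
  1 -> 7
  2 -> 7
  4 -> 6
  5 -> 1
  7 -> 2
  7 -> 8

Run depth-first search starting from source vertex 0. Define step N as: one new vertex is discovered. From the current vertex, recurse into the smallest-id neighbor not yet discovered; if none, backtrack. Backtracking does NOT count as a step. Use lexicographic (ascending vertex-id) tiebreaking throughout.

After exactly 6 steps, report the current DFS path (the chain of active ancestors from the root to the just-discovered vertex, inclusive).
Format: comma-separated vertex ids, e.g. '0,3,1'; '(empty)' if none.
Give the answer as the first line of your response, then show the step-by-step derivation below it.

0,5

step 1: discover 0; path=0; order=0
step 2: discover 1; path=0>1; order=0,1
step 3: discover 7; path=0>1>7; order=0,1,7
step 4: discover 2; path=0>1>7>2; order=0,1,7,2
step 5: discover 8; path=0>1>7>8; order=0,1,7,2,8
step 6: discover 5; path=0>5; order=0,1,7,2,8,5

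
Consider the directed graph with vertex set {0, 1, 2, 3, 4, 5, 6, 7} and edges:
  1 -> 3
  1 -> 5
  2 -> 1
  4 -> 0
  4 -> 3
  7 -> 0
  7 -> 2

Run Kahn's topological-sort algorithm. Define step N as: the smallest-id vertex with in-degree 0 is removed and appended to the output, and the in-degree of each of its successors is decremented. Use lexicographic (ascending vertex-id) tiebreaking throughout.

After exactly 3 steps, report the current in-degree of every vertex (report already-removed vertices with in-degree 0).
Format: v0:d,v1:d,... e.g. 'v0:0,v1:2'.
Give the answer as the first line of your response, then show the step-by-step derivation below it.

v0:0,v1:1,v2:0,v3:1,v4:0,v5:1,v6:0,v7:0

step 1: output 4; order=[4]; indeg=(1,1,1,1,0,1,0,0)
step 2: output 6; order=[4,6]; indeg=(1,1,1,1,0,1,0,0)
step 3: output 7; order=[4,6,7]; indeg=(0,1,0,1,0,1,0,0)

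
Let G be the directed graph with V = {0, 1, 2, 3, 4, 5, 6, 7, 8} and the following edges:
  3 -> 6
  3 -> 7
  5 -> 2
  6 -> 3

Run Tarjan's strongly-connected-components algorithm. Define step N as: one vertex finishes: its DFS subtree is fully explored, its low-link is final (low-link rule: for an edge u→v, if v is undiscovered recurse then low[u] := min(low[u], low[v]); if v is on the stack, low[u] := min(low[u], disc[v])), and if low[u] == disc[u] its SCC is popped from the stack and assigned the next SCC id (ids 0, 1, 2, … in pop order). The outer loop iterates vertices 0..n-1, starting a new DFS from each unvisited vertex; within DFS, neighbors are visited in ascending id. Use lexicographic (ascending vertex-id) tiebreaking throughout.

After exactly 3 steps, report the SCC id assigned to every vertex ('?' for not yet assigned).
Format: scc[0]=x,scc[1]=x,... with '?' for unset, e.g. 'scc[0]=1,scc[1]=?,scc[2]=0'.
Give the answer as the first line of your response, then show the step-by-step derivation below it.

scc[0]=0,scc[1]=1,scc[2]=2,scc[3]=?,scc[4]=?,scc[5]=?,scc[6]=?,scc[7]=?,scc[8]=?

step 1: low=(low[0]=0,low[1]=?,low[2]=?,low[3]=?,low[4]=?,low[5]=?,low[6]=?,low[7]=?,low[8]=?); scc=(scc[0]=0,scc[1]=?,scc[2]=?,scc[3]=?,scc[4]=?,scc[5]=?,scc[6]=?,scc[7]=?,scc[8]=?)
step 2: low=(low[0]=0,low[1]=1,low[2]=?,low[3]=?,low[4]=?,low[5]=?,low[6]=?,low[7]=?,low[8]=?); scc=(scc[0]=0,scc[1]=1,scc[2]=?,scc[3]=?,scc[4]=?,scc[5]=?,scc[6]=?,scc[7]=?,scc[8]=?)
step 3: low=(low[0]=0,low[1]=1,low[2]=2,low[3]=?,low[4]=?,low[5]=?,low[6]=?,low[7]=?,low[8]=?); scc=(scc[0]=0,scc[1]=1,scc[2]=2,scc[3]=?,scc[4]=?,scc[5]=?,scc[6]=?,scc[7]=?,scc[8]=?)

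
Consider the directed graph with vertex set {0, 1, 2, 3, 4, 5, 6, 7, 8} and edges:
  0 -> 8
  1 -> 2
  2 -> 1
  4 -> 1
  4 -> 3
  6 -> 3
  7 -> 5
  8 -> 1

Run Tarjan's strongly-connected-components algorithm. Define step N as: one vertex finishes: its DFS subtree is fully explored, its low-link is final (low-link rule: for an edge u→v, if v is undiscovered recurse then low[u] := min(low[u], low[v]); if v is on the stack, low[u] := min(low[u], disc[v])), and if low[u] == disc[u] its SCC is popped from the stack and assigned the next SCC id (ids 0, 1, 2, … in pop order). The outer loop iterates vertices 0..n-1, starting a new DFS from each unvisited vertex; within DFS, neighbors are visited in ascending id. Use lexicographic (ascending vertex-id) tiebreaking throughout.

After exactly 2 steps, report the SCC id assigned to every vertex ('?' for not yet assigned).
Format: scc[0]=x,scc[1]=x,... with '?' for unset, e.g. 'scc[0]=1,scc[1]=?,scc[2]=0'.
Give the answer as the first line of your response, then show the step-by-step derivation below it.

scc[0]=?,scc[1]=0,scc[2]=0,scc[3]=?,scc[4]=?,scc[5]=?,scc[6]=?,scc[7]=?,scc[8]=?

step 1: low=(low[0]=0,low[1]=2,low[2]=2,low[3]=?,low[4]=?,low[5]=?,low[6]=?,low[7]=?,low[8]=1); scc=(scc[0]=?,scc[1]=?,scc[2]=?,scc[3]=?,scc[4]=?,scc[5]=?,scc[6]=?,scc[7]=?,scc[8]=?)
step 2: low=(low[0]=0,low[1]=2,low[2]=2,low[3]=?,low[4]=?,low[5]=?,low[6]=?,low[7]=?,low[8]=1); scc=(scc[0]=?,scc[1]=0,scc[2]=0,scc[3]=?,scc[4]=?,scc[5]=?,scc[6]=?,scc[7]=?,scc[8]=?)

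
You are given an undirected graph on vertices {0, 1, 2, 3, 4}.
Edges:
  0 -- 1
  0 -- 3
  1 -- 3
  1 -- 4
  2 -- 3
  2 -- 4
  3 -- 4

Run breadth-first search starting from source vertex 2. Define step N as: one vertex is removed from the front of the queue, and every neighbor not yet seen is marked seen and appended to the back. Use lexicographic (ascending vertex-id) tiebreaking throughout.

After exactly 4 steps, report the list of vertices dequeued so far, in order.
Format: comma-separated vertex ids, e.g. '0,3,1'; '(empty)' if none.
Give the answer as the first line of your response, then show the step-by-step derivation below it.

2,3,4,0

step 1: dequeue 2; queue=[3,4]; order=2
step 2: dequeue 3; queue=[4,0,1]; order=2,3
step 3: dequeue 4; queue=[0,1]; order=2,3,4
step 4: dequeue 0; queue=[1]; order=2,3,4,0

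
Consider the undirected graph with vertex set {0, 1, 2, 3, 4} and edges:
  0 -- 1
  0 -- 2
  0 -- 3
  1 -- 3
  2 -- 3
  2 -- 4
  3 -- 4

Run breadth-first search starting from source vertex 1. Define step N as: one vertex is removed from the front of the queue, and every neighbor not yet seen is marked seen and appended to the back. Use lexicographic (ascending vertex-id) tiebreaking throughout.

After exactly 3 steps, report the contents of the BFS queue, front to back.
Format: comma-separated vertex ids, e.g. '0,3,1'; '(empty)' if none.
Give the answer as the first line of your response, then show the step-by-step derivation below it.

2,4

step 1: dequeue 1; queue=[0,3]; order=1
step 2: dequeue 0; queue=[3,2]; order=1,0
step 3: dequeue 3; queue=[2,4]; order=1,0,3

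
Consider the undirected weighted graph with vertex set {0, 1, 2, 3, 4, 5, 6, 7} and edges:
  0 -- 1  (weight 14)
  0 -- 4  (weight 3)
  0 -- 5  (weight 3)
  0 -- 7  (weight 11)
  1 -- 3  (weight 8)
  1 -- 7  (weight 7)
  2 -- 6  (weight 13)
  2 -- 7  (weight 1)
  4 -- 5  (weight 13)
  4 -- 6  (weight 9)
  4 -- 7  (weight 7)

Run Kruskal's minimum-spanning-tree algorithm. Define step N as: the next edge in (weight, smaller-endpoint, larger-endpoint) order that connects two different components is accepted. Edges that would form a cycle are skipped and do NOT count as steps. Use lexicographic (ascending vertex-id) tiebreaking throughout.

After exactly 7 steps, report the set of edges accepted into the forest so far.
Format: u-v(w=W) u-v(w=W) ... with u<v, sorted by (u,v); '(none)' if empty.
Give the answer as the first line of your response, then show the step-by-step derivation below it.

0-4(w=3) 0-5(w=3) 1-3(w=8) 1-7(w=7) 2-7(w=1) 4-6(w=9) 4-7(w=7)

step 1: add edge 2-7 (w=1); MST = {2-7(w=1)}
step 2: add edge 0-4 (w=3); MST = {0-4(w=3) 2-7(w=1)}
step 3: add edge 0-5 (w=3); MST = {0-4(w=3) 0-5(w=3) 2-7(w=1)}
step 4: add edge 1-7 (w=7); MST = {0-4(w=3) 0-5(w=3) 1-7(w=7) 2-7(w=1)}
step 5: add edge 4-7 (w=7); MST = {0-4(w=3) 0-5(w=3) 1-7(w=7) 2-7(w=1) 4-7(w=7)}
step 6: add edge 1-3 (w=8); MST = {0-4(w=3) 0-5(w=3) 1-3(w=8) 1-7(w=7) 2-7(w=1) 4-7(w=7)}
step 7: add edge 4-6 (w=9); MST = {0-4(w=3) 0-5(w=3) 1-3(w=8) 1-7(w=7) 2-7(w=1) 4-6(w=9) 4-7(w=7)}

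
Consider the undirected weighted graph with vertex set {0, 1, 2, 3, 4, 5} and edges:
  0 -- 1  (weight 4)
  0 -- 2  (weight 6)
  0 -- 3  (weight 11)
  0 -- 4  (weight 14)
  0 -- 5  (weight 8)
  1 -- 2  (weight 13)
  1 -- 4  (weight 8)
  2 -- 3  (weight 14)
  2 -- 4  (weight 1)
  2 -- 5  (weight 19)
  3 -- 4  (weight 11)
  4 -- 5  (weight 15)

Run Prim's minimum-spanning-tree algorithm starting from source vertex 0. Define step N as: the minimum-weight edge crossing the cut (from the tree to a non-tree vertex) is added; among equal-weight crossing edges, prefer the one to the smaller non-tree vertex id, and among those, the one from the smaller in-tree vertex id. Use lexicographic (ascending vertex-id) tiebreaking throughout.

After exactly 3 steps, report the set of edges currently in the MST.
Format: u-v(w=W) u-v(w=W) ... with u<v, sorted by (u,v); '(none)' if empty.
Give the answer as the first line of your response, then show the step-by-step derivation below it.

0-1(w=4) 0-2(w=6) 2-4(w=1)

step 1: add edge 0-1 (w=4); MST = {0-1(w=4)}
step 2: add edge 0-2 (w=6); MST = {0-1(w=4) 0-2(w=6)}
step 3: add edge 2-4 (w=1); MST = {0-1(w=4) 0-2(w=6) 2-4(w=1)}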